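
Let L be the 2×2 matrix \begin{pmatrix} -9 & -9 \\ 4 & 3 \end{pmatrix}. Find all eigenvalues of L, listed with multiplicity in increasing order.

Characteristic polynomial: p(s) = s^2 + 6s + 9 = (s + 3)^2.
Roots (with multiplicity): -3, -3.

-3, -3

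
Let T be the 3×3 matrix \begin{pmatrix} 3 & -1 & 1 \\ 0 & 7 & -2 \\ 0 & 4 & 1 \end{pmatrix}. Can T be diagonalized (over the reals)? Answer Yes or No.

No

Characteristic polynomial: p(s) = s^3 - 11s^2 + 39s - 45 = (s - 5)(s - 3)^2.
s = 3 has algebraic multiplicity 2; rank(T − 3I) = 2, so geometric multiplicity = 1.
Geometric multiplicity < algebraic multiplicity, so T is not diagonalizable.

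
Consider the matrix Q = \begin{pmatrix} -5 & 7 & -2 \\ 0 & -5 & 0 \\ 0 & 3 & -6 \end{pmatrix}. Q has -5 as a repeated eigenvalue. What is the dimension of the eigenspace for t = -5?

Q + 5I = [[0, 7, -2], [0, 0, 0], [0, 3, -1]].
This matrix has rank 2, so its null space has dimension 3 − 2 = 1.

1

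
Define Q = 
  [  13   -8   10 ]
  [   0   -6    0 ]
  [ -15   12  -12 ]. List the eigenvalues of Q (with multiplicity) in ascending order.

-6, -2, 3

Characteristic polynomial: p(λ) = λ^3 + 5λ^2 - 12λ - 36 = (λ - 3)(λ + 2)(λ + 6).
Roots (with multiplicity): -6, -2, 3.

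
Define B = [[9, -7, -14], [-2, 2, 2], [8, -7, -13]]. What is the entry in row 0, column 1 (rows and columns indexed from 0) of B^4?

609

Characteristic polynomial: μ^3 + 2μ^2 - 13μ + 10 = (μ - 2)(μ - 1)(μ + 5), so the eigenvalues are -5, 1, 2.
μ=-5: eigenvector (1, 0, 1).
μ=2: eigenvector (-1, 1, -1).
μ=1: eigenvector (0, -2, 1).
P = [[1, -1, 0], [0, 1, -2], [1, -1, 1]], D = diag(-5, 2, 1), P⁻¹ = [[-1, 1, 2], [-2, 1, 2], [-1, 0, 1]].
B⁴ = P·diag(625, 16, 1)·P⁻¹ = [[-593, 609, 1218], [-30, 16, 30], [-594, 609, 1219]].
The requested entry is 609.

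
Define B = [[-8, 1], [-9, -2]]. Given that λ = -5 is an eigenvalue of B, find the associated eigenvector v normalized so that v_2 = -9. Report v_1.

-3

B + 5I = [[-3, 1], [-9, 3]].
Solving (B + 5I)v = 0 gives the eigenspace spanned by (-3, -9).
With v_2 = -9, v = (-3, -9), so v_1 = -3.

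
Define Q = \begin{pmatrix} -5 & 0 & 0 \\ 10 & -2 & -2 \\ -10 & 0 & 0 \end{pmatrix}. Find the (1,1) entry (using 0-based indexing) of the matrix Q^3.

Characteristic polynomial: t^3 + 7t^2 + 10t = t(t + 2)(t + 5), so the eigenvalues are -5, -2, 0.
t=-5: eigenvector (1, -2, 2).
t=-2: eigenvector (0, 1, 0).
t=0: eigenvector (0, -1, 1).
P = [[1, 0, 0], [-2, 1, -1], [2, 0, 1]], D = diag(-5, -2, 0), P⁻¹ = [[1, 0, 0], [0, 1, 1], [-2, 0, 1]].
Q³ = P·diag(-125, -8, 0)·P⁻¹ = [[-125, 0, 0], [250, -8, -8], [-250, 0, 0]].
The requested entry is -8.

-8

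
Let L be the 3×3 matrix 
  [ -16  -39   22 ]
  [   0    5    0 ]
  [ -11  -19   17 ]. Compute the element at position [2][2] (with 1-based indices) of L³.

125

Characteristic polynomial: λ^3 - 6λ^2 - 25λ + 150 = (λ - 6)(λ - 5)(λ + 5), so the eigenvalues are -5, 5, 6.
λ=-5: eigenvector (2, 0, 1).
λ=5: eigenvector (-5, 1, -3).
λ=6: eigenvector (-1, 0, -1).
P = [[2, -5, -1], [0, 1, 0], [1, -3, -1]], D = diag(-5, 5, 6), P⁻¹ = [[1, 2, -1], [0, 1, 0], [1, -1, -2]].
L³ = P·diag(-125, 125, 216)·P⁻¹ = [[-466, -909, 682], [0, 125, 0], [-341, -409, 557]].
The requested entry is 125.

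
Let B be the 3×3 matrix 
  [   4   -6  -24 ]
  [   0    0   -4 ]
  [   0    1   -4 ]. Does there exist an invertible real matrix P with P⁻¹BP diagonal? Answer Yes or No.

Characteristic polynomial: p(s) = s^3 - 12s - 16 = (s - 4)(s + 2)^2.
s = -2 has algebraic multiplicity 2; rank(B + 2I) = 2, so geometric multiplicity = 1.
Geometric multiplicity < algebraic multiplicity, so B is not diagonalizable.

No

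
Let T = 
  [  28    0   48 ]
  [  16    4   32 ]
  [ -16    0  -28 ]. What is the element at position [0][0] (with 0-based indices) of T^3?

Characteristic polynomial: r^3 - 4r^2 - 16r + 64 = (r - 4)^2(r + 4), so the eigenvalues are -4, 4, 4.
r=-4: eigenvector (-3, -2, 2).
r=4: eigenvector (0, 1, 0).
r=4: eigenvector (-2, -1, 1).
P = [[-3, 0, -2], [-2, 1, -1], [2, 0, 1]], D = diag(-4, 4, 4), P⁻¹ = [[1, 0, 2], [0, 1, 1], [-2, 0, -3]].
T³ = P·diag(-64, 64, 64)·P⁻¹ = [[448, 0, 768], [256, 64, 512], [-256, 0, -448]].
The requested entry is 448.

448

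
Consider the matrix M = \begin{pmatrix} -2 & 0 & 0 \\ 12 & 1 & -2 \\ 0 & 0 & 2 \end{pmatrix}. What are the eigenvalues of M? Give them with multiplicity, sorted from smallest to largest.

-2, 1, 2

Characteristic polynomial: p(λ) = λ^3 - λ^2 - 4λ + 4 = (λ - 2)(λ - 1)(λ + 2).
Roots (with multiplicity): -2, 1, 2.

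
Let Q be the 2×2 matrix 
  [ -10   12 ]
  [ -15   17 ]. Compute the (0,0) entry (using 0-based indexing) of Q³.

Characteristic polynomial: r^2 - 7r + 10 = (r - 5)(r - 2), so the eigenvalues are 2, 5.
r=2: eigenvector (1, 1).
r=5: eigenvector (-4, -5).
P = [[1, -4], [1, -5]], D = diag(2, 5), P⁻¹ = [[5, -4], [1, -1]].
Q³ = P·diag(8, 125)·P⁻¹ = [[-460, 468], [-585, 593]].
The requested entry is -460.

-460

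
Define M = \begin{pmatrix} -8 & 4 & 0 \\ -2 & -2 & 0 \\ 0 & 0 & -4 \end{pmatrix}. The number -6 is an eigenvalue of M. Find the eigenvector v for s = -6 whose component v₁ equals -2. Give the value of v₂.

M + 6I = [[-2, 4, 0], [-2, 4, 0], [0, 0, 2]].
Solving (M + 6I)v = 0 gives the eigenspace spanned by (-2, -1, 0).
With v₁ = -2, v = (-2, -1, 0), so v₂ = -1.

-1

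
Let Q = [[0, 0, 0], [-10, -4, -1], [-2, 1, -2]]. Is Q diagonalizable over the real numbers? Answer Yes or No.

Characteristic polynomial: p(r) = r^3 + 6r^2 + 9r = r(r + 3)^2.
r = -3 has algebraic multiplicity 2; rank(Q + 3I) = 2, so geometric multiplicity = 1.
Geometric multiplicity < algebraic multiplicity, so Q is not diagonalizable.

No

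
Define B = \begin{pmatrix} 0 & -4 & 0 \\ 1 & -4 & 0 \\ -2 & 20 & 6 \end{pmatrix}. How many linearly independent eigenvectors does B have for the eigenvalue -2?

B + 2I = [[2, -4, 0], [1, -2, 0], [-2, 20, 8]].
This matrix has rank 2, so its null space has dimension 3 − 2 = 1.

1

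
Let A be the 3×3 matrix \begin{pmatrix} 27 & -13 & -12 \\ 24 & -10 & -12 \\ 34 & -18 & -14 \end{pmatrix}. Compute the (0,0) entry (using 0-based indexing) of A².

Characteristic polynomial: s^3 - 3s^2 - 4s + 12 = (s - 3)(s - 2)(s + 2), so the eigenvalues are -2, 2, 3.
s=3: eigenvector (1, 0, 2).
s=-2: eigenvector (3, 3, 4).
s=2: eigenvector (-1, -1, -1).
P = [[1, 3, -1], [0, 3, -1], [2, 4, -1]], D = diag(3, -2, 2), P⁻¹ = [[1, -1, 0], [-2, 1, 1], [-6, 2, 3]].
A² = P·diag(9, 4, 4)·P⁻¹ = [[9, -5, 0], [0, 4, 0], [10, -10, 4]].
The requested entry is 9.

9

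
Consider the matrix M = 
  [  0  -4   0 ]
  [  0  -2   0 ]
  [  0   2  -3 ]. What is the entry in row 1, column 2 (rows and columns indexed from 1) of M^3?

-16

Characteristic polynomial: r^3 + 5r^2 + 6r = r(r + 2)(r + 3), so the eigenvalues are -3, -2, 0.
r=-3: eigenvector (0, 0, 1).
r=-2: eigenvector (2, 1, 2).
r=0: eigenvector (1, 0, 0).
P = [[0, 2, 1], [0, 1, 0], [1, 2, 0]], D = diag(-3, -2, 0), P⁻¹ = [[0, -2, 1], [0, 1, 0], [1, -2, 0]].
M³ = P·diag(-27, -8, 0)·P⁻¹ = [[0, -16, 0], [0, -8, 0], [0, 38, -27]].
The requested entry is -16.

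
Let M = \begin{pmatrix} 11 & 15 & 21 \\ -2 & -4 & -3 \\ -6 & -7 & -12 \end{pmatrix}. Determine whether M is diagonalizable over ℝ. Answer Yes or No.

No

Characteristic polynomial: p(t) = t^3 + 5t^2 + 7t + 3 = (t + 1)^2(t + 3).
t = -1 has algebraic multiplicity 2; rank(M + 1I) = 2, so geometric multiplicity = 1.
Geometric multiplicity < algebraic multiplicity, so M is not diagonalizable.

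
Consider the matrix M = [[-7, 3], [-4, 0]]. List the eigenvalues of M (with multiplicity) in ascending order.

Characteristic polynomial: p(s) = s^2 + 7s + 12 = (s + 3)(s + 4).
Roots (with multiplicity): -4, -3.

-4, -3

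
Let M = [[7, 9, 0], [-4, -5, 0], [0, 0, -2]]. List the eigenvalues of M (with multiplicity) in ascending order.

Characteristic polynomial: p(s) = s^3 - 3s + 2 = (s - 1)^2(s + 2).
Roots (with multiplicity): -2, 1, 1.

-2, 1, 1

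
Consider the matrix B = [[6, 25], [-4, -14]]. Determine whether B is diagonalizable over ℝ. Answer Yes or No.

Characteristic polynomial: p(s) = s^2 + 8s + 16 = (s + 4)^2.
s = -4 has algebraic multiplicity 2; rank(B + 4I) = 1, so geometric multiplicity = 1.
Geometric multiplicity < algebraic multiplicity, so B is not diagonalizable.

No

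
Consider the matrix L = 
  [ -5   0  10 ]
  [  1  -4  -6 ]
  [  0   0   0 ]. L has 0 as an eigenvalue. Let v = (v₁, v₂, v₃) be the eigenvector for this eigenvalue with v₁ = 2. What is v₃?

1

L = [[-5, 0, 10], [1, -4, -6], [0, 0, 0]].
Solving (L)v = 0 gives the eigenspace spanned by (2, -1, 1).
With v₁ = 2, v = (2, -1, 1), so v₃ = 1.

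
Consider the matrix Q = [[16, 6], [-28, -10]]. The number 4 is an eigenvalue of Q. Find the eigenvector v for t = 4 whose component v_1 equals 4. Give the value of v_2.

-8

Q − 4I = [[12, 6], [-28, -14]].
Solving (Q − 4I)v = 0 gives the eigenspace spanned by (4, -8).
With v_1 = 4, v = (4, -8), so v_2 = -8.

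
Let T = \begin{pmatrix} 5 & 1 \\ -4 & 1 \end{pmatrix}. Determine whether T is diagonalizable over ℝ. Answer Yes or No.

No

Characteristic polynomial: p(s) = s^2 - 6s + 9 = (s - 3)^2.
s = 3 has algebraic multiplicity 2; rank(T − 3I) = 1, so geometric multiplicity = 1.
Geometric multiplicity < algebraic multiplicity, so T is not diagonalizable.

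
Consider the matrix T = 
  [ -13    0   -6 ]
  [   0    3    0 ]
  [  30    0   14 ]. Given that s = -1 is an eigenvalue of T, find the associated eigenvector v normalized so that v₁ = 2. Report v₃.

T + 1I = [[-12, 0, -6], [0, 4, 0], [30, 0, 15]].
Solving (T + 1I)v = 0 gives the eigenspace spanned by (2, 0, -4).
With v₁ = 2, v = (2, 0, -4), so v₃ = -4.

-4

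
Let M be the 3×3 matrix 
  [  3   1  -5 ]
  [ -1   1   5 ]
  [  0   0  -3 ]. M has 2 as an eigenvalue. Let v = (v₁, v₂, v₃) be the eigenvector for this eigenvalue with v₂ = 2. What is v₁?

-2

M − 2I = [[1, 1, -5], [-1, -1, 5], [0, 0, -5]].
Solving (M − 2I)v = 0 gives the eigenspace spanned by (-2, 2, 0).
With v₂ = 2, v = (-2, 2, 0), so v₁ = -2.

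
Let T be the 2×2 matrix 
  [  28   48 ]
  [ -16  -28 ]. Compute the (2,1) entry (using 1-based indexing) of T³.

Characteristic polynomial: s^2 - 16 = (s - 4)(s + 4), so the eigenvalues are -4, 4.
s=4: eigenvector (2, -1).
s=-4: eigenvector (3, -2).
P = [[2, 3], [-1, -2]], D = diag(4, -4), P⁻¹ = [[2, 3], [-1, -2]].
T³ = P·diag(64, -64)·P⁻¹ = [[448, 768], [-256, -448]].
The requested entry is -256.

-256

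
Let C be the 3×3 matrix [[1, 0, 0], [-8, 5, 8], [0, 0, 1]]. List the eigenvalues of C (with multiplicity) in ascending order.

1, 1, 5

Characteristic polynomial: p(t) = t^3 - 7t^2 + 11t - 5 = (t - 5)(t - 1)^2.
Roots (with multiplicity): 1, 1, 5.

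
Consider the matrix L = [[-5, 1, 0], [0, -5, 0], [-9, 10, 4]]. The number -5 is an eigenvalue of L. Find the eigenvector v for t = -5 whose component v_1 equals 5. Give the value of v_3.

L + 5I = [[0, 1, 0], [0, 0, 0], [-9, 10, 9]].
Solving (L + 5I)v = 0 gives the eigenspace spanned by (5, 0, 5).
With v_1 = 5, v = (5, 0, 5), so v_3 = 5.

5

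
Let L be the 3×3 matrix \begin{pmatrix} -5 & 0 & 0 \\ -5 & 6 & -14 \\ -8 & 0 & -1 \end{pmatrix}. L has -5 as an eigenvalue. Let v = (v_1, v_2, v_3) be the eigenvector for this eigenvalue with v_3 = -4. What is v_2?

L + 5I = [[0, 0, 0], [-5, 11, -14], [-8, 0, 4]].
Solving (L + 5I)v = 0 gives the eigenspace spanned by (-2, -6, -4).
With v_3 = -4, v = (-2, -6, -4), so v_2 = -6.

-6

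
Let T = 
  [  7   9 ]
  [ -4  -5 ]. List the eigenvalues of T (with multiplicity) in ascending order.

Characteristic polynomial: p(s) = s^2 - 2s + 1 = (s - 1)^2.
Roots (with multiplicity): 1, 1.

1, 1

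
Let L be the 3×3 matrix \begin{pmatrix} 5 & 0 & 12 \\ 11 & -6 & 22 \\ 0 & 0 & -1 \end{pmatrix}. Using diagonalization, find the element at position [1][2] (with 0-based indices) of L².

Characteristic polynomial: r^3 + 2r^2 - 29r - 30 = (r - 5)(r + 1)(r + 6), so the eigenvalues are -6, -1, 5.
r=5: eigenvector (1, 1, 0).
r=-6: eigenvector (0, 1, 0).
r=-1: eigenvector (-2, 0, 1).
P = [[1, 0, -2], [1, 1, 0], [0, 0, 1]], D = diag(5, -6, -1), P⁻¹ = [[1, 0, 2], [-1, 1, -2], [0, 0, 1]].
L² = P·diag(25, 36, 1)·P⁻¹ = [[25, 0, 48], [-11, 36, -22], [0, 0, 1]].
The requested entry is -22.

-22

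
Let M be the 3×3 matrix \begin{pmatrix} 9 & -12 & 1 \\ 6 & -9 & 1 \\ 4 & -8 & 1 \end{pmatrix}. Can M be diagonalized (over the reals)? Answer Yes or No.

No

Characteristic polynomial: p(t) = t^3 - t^2 - 5t - 3 = (t - 3)(t + 1)^2.
t = -1 has algebraic multiplicity 2; rank(M + 1I) = 2, so geometric multiplicity = 1.
Geometric multiplicity < algebraic multiplicity, so M is not diagonalizable.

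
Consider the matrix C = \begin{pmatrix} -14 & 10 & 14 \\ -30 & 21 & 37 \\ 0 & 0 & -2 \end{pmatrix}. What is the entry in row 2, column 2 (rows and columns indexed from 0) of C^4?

Characteristic polynomial: μ^3 - 5μ^2 - 8μ + 12 = (μ - 6)(μ - 1)(μ + 2), so the eigenvalues are -2, 1, 6.
μ=6: eigenvector (1, 2, 0).
μ=1: eigenvector (-2, -3, 0).
μ=-2: eigenvector (2, 1, 1).
P = [[1, -2, 2], [2, -3, 1], [0, 0, 1]], D = diag(6, 1, -2), P⁻¹ = [[-3, 2, 4], [-2, 1, 3], [0, 0, 1]].
C⁴ = P·diag(1296, 1, 16)·P⁻¹ = [[-3884, 2590, 5210], [-7770, 5181, 10375], [0, 0, 16]].
The requested entry is 16.

16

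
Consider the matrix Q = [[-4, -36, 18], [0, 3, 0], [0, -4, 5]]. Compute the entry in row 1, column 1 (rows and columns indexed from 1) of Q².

Characteristic polynomial: s^3 - 4s^2 - 17s + 60 = (s - 5)(s - 3)(s + 4), so the eigenvalues are -4, 3, 5.
s=-4: eigenvector (1, 0, 0).
s=3: eigenvector (0, 1, 2).
s=5: eigenvector (2, 0, 1).
P = [[1, 0, 2], [0, 1, 0], [0, 2, 1]], D = diag(-4, 3, 5), P⁻¹ = [[1, 4, -2], [0, 1, 0], [0, -2, 1]].
Q² = P·diag(16, 9, 25)·P⁻¹ = [[16, -36, 18], [0, 9, 0], [0, -32, 25]].
The requested entry is 16.

16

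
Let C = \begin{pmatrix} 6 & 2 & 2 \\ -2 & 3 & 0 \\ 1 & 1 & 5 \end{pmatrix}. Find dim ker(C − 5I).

1

C − 5I = [[1, 2, 2], [-2, -2, 0], [1, 1, 0]].
This matrix has rank 2, so its null space has dimension 3 − 2 = 1.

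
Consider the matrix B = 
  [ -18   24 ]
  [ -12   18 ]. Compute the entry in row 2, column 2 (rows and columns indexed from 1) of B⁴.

Characteristic polynomial: λ^2 - 36 = (λ - 6)(λ + 6), so the eigenvalues are -6, 6.
λ=6: eigenvector (1, 1).
λ=-6: eigenvector (-2, -1).
P = [[1, -2], [1, -1]], D = diag(6, -6), P⁻¹ = [[-1, 2], [-1, 1]].
B⁴ = P·diag(1296, 1296)·P⁻¹ = [[1296, 0], [0, 1296]].
The requested entry is 1296.

1296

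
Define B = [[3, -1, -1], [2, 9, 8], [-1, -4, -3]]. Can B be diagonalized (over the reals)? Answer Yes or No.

No

Characteristic polynomial: p(μ) = μ^3 - 9μ^2 + 24μ - 16 = (μ - 4)^2(μ - 1).
μ = 4 has algebraic multiplicity 2; rank(B − 4I) = 2, so geometric multiplicity = 1.
Geometric multiplicity < algebraic multiplicity, so B is not diagonalizable.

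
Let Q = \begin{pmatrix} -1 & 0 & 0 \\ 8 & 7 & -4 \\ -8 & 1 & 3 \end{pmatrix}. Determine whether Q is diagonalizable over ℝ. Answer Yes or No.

No

Characteristic polynomial: p(t) = t^3 - 9t^2 + 15t + 25 = (t - 5)^2(t + 1).
t = 5 has algebraic multiplicity 2; rank(Q − 5I) = 2, so geometric multiplicity = 1.
Geometric multiplicity < algebraic multiplicity, so Q is not diagonalizable.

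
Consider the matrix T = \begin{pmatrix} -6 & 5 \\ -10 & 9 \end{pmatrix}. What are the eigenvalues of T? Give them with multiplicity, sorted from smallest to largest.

Characteristic polynomial: p(μ) = μ^2 - 3μ - 4 = (μ - 4)(μ + 1).
Roots (with multiplicity): -1, 4.

-1, 4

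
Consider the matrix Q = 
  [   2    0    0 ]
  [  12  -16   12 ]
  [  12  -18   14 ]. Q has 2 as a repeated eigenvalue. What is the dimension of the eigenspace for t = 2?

2

Q − 2I = [[0, 0, 0], [12, -18, 12], [12, -18, 12]].
This matrix has rank 1, so its null space has dimension 3 − 1 = 2.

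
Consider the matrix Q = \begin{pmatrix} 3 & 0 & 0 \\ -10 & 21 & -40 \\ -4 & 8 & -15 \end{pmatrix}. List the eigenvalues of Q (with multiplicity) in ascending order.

1, 3, 5

Characteristic polynomial: p(λ) = λ^3 - 9λ^2 + 23λ - 15 = (λ - 5)(λ - 3)(λ - 1).
Roots (with multiplicity): 1, 3, 5.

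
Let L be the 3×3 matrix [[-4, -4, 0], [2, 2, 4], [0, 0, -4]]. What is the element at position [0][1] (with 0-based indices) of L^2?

Characteristic polynomial: r^3 + 6r^2 + 8r = r(r + 2)(r + 4), so the eigenvalues are -4, -2, 0.
r=-4: eigenvector (-2, 0, 1).
r=-2: eigenvector (-2, 1, 0).
r=0: eigenvector (-1, 1, 0).
P = [[-2, -2, -1], [0, 1, 1], [1, 0, 0]], D = diag(-4, -2, 0), P⁻¹ = [[0, 0, 1], [-1, -1, -2], [1, 2, 2]].
L² = P·diag(16, 4, 0)·P⁻¹ = [[8, 8, -16], [-4, -4, -8], [0, 0, 16]].
The requested entry is 8.

8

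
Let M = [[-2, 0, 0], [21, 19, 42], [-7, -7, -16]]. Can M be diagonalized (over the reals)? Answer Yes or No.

Characteristic polynomial: p(μ) = μ^3 - μ^2 - 16μ - 20 = (μ - 5)(μ + 2)^2.
μ = -2 has algebraic multiplicity 2; rank(M + 2I) = 1, so geometric multiplicity = 2.
Every eigenvalue has geometric = algebraic multiplicity, so M is diagonalizable.

Yes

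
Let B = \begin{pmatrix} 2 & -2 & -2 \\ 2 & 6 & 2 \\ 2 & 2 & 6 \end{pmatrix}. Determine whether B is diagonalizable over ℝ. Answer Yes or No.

Yes

Characteristic polynomial: p(t) = t^3 - 14t^2 + 64t - 96 = (t - 6)(t - 4)^2.
t = 4 has algebraic multiplicity 2; rank(B − 4I) = 1, so geometric multiplicity = 2.
Every eigenvalue has geometric = algebraic multiplicity, so B is diagonalizable.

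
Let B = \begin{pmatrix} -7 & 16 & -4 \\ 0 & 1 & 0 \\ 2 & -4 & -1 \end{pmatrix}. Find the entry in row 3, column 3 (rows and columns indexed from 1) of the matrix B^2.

Characteristic polynomial: μ^3 + 7μ^2 + 7μ - 15 = (μ - 1)(μ + 3)(μ + 5), so the eigenvalues are -5, -3, 1.
μ=-5: eigenvector (-2, 0, 1).
μ=1: eigenvector (2, 1, 0).
μ=-3: eigenvector (-1, 0, 1).
P = [[-2, 2, -1], [0, 1, 0], [1, 0, 1]], D = diag(-5, 1, -3), P⁻¹ = [[-1, 2, -1], [0, 1, 0], [1, -2, 2]].
B² = P·diag(25, 1, 9)·P⁻¹ = [[41, -80, 32], [0, 1, 0], [-16, 32, -7]].
The requested entry is -7.

-7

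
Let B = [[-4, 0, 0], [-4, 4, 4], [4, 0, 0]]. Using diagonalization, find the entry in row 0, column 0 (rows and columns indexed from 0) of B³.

-64

Characteristic polynomial: λ^3 - 16λ = λ(λ - 4)(λ + 4), so the eigenvalues are -4, 0, 4.
λ=-4: eigenvector (1, 1, -1).
λ=0: eigenvector (0, -1, 1).
λ=4: eigenvector (0, 1, 0).
P = [[1, 0, 0], [1, -1, 1], [-1, 1, 0]], D = diag(-4, 0, 4), P⁻¹ = [[1, 0, 0], [1, 0, 1], [0, 1, 1]].
B³ = P·diag(-64, 0, 64)·P⁻¹ = [[-64, 0, 0], [-64, 64, 64], [64, 0, 0]].
The requested entry is -64.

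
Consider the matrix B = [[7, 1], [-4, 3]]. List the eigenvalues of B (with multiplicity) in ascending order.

Characteristic polynomial: p(t) = t^2 - 10t + 25 = (t - 5)^2.
Roots (with multiplicity): 5, 5.

5, 5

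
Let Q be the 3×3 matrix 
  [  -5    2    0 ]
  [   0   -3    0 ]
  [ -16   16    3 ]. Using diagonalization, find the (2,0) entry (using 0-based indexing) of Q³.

-304

Characteristic polynomial: μ^3 + 5μ^2 - 9μ - 45 = (μ - 3)(μ + 3)(μ + 5), so the eigenvalues are -5, -3, 3.
μ=-5: eigenvector (1, 0, 2).
μ=-3: eigenvector (1, 1, 0).
μ=3: eigenvector (0, 0, 1).
P = [[1, 1, 0], [0, 1, 0], [2, 0, 1]], D = diag(-5, -3, 3), P⁻¹ = [[1, -1, 0], [0, 1, 0], [-2, 2, 1]].
Q³ = P·diag(-125, -27, 27)·P⁻¹ = [[-125, 98, 0], [0, -27, 0], [-304, 304, 27]].
The requested entry is -304.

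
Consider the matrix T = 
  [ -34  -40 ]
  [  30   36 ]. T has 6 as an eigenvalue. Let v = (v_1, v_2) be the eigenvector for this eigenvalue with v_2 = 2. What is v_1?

T − 6I = [[-40, -40], [30, 30]].
Solving (T − 6I)v = 0 gives the eigenspace spanned by (-2, 2).
With v_2 = 2, v = (-2, 2), so v_1 = -2.

-2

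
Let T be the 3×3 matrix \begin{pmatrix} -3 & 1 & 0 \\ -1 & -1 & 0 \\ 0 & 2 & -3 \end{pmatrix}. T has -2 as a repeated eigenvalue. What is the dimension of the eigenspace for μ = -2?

1

T + 2I = [[-1, 1, 0], [-1, 1, 0], [0, 2, -1]].
This matrix has rank 2, so its null space has dimension 3 − 2 = 1.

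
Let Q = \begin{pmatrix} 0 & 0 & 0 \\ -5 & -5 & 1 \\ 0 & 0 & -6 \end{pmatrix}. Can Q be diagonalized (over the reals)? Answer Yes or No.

Yes

Characteristic polynomial: p(r) = r^3 + 11r^2 + 30r = r(r + 5)(r + 6).
All 3 eigenvalues are distinct, so Q is diagonalizable.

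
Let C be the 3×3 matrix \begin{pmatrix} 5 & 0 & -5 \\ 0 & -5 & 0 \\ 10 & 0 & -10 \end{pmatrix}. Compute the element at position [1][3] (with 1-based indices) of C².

Characteristic polynomial: s^3 + 10s^2 + 25s = s(s + 5)^2, so the eigenvalues are -5, -5, 0.
s=-5: eigenvector (-1, 0, -2).
s=-5: eigenvector (0, 1, 0).
s=0: eigenvector (1, 0, 1).
P = [[-1, 0, 1], [0, 1, 0], [-2, 0, 1]], D = diag(-5, -5, 0), P⁻¹ = [[1, 0, -1], [0, 1, 0], [2, 0, -1]].
C² = P·diag(25, 25, 0)·P⁻¹ = [[-25, 0, 25], [0, 25, 0], [-50, 0, 50]].
The requested entry is 25.

25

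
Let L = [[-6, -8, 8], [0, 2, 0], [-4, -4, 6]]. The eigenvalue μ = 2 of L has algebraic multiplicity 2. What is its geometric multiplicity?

2

L − 2I = [[-8, -8, 8], [0, 0, 0], [-4, -4, 4]].
This matrix has rank 1, so its null space has dimension 3 − 1 = 2.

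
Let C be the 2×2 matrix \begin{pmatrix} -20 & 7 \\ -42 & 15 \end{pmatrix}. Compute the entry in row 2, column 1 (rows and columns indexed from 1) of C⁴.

7770

Characteristic polynomial: r^2 + 5r - 6 = (r - 1)(r + 6), so the eigenvalues are -6, 1.
r=-6: eigenvector (-1, -2).
r=1: eigenvector (1, 3).
P = [[-1, 1], [-2, 3]], D = diag(-6, 1), P⁻¹ = [[-3, 1], [-2, 1]].
C⁴ = P·diag(1296, 1)·P⁻¹ = [[3886, -1295], [7770, -2589]].
The requested entry is 7770.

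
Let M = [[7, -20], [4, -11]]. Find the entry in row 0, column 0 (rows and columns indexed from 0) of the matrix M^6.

Characteristic polynomial: s^2 + 4s + 3 = (s + 1)(s + 3), so the eigenvalues are -3, -1.
s=-3: eigenvector (2, 1).
s=-1: eigenvector (5, 2).
P = [[2, 5], [1, 2]], D = diag(-3, -1), P⁻¹ = [[-2, 5], [1, -2]].
M⁶ = P·diag(729, 1)·P⁻¹ = [[-2911, 7280], [-1456, 3641]].
The requested entry is -2911.

-2911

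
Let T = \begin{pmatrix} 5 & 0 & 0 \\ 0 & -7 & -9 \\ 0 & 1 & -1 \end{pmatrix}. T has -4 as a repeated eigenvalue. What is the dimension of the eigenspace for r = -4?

T + 4I = [[9, 0, 0], [0, -3, -9], [0, 1, 3]].
This matrix has rank 2, so its null space has dimension 3 − 2 = 1.

1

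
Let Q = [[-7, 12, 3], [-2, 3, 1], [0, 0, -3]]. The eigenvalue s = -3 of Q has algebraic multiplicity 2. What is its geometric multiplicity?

1

Q + 3I = [[-4, 12, 3], [-2, 6, 1], [0, 0, 0]].
This matrix has rank 2, so its null space has dimension 3 − 2 = 1.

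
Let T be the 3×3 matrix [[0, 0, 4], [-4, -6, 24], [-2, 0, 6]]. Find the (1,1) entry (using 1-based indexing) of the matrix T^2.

-8

Characteristic polynomial: r^3 - 28r + 48 = (r - 4)(r - 2)(r + 6), so the eigenvalues are -6, 2, 4.
r=2: eigenvector (2, 2, 1).
r=-6: eigenvector (0, 1, 0).
r=4: eigenvector (1, 2, 1).
P = [[2, 0, 1], [2, 1, 2], [1, 0, 1]], D = diag(2, -6, 4), P⁻¹ = [[1, 0, -1], [0, 1, -2], [-1, 0, 2]].
T² = P·diag(4, 36, 16)·P⁻¹ = [[-8, 0, 24], [-24, 36, -16], [-12, 0, 28]].
The requested entry is -8.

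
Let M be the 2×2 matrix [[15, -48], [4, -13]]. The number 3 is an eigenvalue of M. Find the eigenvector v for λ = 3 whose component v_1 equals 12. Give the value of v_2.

M − 3I = [[12, -48], [4, -16]].
Solving (M − 3I)v = 0 gives the eigenspace spanned by (12, 3).
With v_1 = 12, v = (12, 3), so v_2 = 3.

3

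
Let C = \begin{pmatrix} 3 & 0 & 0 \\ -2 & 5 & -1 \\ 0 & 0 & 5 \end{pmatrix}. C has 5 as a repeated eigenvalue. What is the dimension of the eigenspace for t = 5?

C − 5I = [[-2, 0, 0], [-2, 0, -1], [0, 0, 0]].
This matrix has rank 2, so its null space has dimension 3 − 2 = 1.

1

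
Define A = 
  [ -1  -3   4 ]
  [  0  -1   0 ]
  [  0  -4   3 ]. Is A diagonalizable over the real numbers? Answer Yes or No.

No

Characteristic polynomial: p(t) = t^3 - t^2 - 5t - 3 = (t - 3)(t + 1)^2.
t = -1 has algebraic multiplicity 2; rank(A + 1I) = 2, so geometric multiplicity = 1.
Geometric multiplicity < algebraic multiplicity, so A is not diagonalizable.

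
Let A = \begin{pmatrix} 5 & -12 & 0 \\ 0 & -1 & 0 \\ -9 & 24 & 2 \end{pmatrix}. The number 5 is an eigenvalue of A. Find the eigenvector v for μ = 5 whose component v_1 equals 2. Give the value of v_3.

A − 5I = [[0, -12, 0], [0, -6, 0], [-9, 24, -3]].
Solving (A − 5I)v = 0 gives the eigenspace spanned by (2, 0, -6).
With v_1 = 2, v = (2, 0, -6), so v_3 = -6.

-6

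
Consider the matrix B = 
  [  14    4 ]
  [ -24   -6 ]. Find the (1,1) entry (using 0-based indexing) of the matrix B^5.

Characteristic polynomial: s^2 - 8s + 12 = (s - 6)(s - 2), so the eigenvalues are 2, 6.
s=2: eigenvector (1, -3).
s=6: eigenvector (1, -2).
P = [[1, 1], [-3, -2]], D = diag(2, 6), P⁻¹ = [[-2, -1], [3, 1]].
B⁵ = P·diag(32, 7776)·P⁻¹ = [[23264, 7744], [-46464, -15456]].
The requested entry is -15456.

-15456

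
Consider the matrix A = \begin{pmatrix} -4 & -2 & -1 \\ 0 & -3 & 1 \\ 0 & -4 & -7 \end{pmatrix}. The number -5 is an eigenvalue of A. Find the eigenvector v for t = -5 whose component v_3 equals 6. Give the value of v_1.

0

A + 5I = [[1, -2, -1], [0, 2, 1], [0, -4, -2]].
Solving (A + 5I)v = 0 gives the eigenspace spanned by (0, -3, 6).
With v_3 = 6, v = (0, -3, 6), so v_1 = 0.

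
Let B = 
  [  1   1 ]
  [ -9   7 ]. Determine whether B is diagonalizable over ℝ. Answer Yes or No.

No

Characteristic polynomial: p(r) = r^2 - 8r + 16 = (r - 4)^2.
r = 4 has algebraic multiplicity 2; rank(B − 4I) = 1, so geometric multiplicity = 1.
Geometric multiplicity < algebraic multiplicity, so B is not diagonalizable.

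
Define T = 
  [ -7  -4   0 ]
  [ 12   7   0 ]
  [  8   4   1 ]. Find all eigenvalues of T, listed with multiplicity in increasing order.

Characteristic polynomial: p(μ) = μ^3 - μ^2 - μ + 1 = (μ - 1)^2(μ + 1).
Roots (with multiplicity): -1, 1, 1.

-1, 1, 1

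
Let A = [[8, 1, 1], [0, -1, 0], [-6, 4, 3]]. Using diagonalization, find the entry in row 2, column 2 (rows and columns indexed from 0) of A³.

Characteristic polynomial: μ^3 - 10μ^2 + 19μ + 30 = (μ - 6)(μ - 5)(μ + 1), so the eigenvalues are -1, 5, 6.
μ=6: eigenvector (1, 0, -2).
μ=-1: eigenvector (0, 1, -1).
μ=5: eigenvector (-1, 0, 3).
P = [[1, 0, -1], [0, 1, 0], [-2, -1, 3]], D = diag(6, -1, 5), P⁻¹ = [[3, 1, 1], [0, 1, 0], [2, 1, 1]].
A³ = P·diag(216, -1, 125)·P⁻¹ = [[398, 91, 91], [0, -1, 0], [-546, -56, -57]].
The requested entry is -57.

-57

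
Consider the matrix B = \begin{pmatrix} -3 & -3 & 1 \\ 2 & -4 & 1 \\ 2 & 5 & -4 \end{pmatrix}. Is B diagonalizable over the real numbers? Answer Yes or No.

Characteristic polynomial: p(μ) = μ^3 + 11μ^2 + 39μ + 45 = (μ + 3)^2(μ + 5).
μ = -3 has algebraic multiplicity 2; rank(B + 3I) = 2, so geometric multiplicity = 1.
Geometric multiplicity < algebraic multiplicity, so B is not diagonalizable.

No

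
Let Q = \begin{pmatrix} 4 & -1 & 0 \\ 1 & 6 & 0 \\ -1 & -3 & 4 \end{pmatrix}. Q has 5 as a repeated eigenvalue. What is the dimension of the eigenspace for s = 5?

1

Q − 5I = [[-1, -1, 0], [1, 1, 0], [-1, -3, -1]].
This matrix has rank 2, so its null space has dimension 3 − 2 = 1.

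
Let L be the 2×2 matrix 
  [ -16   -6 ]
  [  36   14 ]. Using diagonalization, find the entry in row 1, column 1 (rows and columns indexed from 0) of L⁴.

Characteristic polynomial: s^2 + 2s - 8 = (s - 2)(s + 4), so the eigenvalues are -4, 2.
s=-4: eigenvector (1, -2).
s=2: eigenvector (-1, 3).
P = [[1, -1], [-2, 3]], D = diag(-4, 2), P⁻¹ = [[3, 1], [2, 1]].
L⁴ = P·diag(256, 16)·P⁻¹ = [[736, 240], [-1440, -464]].
The requested entry is -464.

-464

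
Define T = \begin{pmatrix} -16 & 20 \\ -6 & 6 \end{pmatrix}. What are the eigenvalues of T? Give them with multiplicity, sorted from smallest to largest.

Characteristic polynomial: p(r) = r^2 + 10r + 24 = (r + 4)(r + 6).
Roots (with multiplicity): -6, -4.

-6, -4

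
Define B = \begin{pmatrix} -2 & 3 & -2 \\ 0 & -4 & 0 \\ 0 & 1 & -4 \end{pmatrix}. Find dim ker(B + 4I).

1

B + 4I = [[2, 3, -2], [0, 0, 0], [0, 1, 0]].
This matrix has rank 2, so its null space has dimension 3 − 2 = 1.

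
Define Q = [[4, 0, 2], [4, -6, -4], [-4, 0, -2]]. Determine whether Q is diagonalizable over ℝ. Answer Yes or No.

Characteristic polynomial: p(r) = r^3 + 4r^2 - 12r = r(r - 2)(r + 6).
All 3 eigenvalues are distinct, so Q is diagonalizable.

Yes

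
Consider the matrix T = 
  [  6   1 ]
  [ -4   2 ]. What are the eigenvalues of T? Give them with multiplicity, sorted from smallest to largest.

4, 4

Characteristic polynomial: p(r) = r^2 - 8r + 16 = (r - 4)^2.
Roots (with multiplicity): 4, 4.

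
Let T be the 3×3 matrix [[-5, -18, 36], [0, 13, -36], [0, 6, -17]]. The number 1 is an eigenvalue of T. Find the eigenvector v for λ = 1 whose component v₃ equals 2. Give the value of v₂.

6

T − 1I = [[-6, -18, 36], [0, 12, -36], [0, 6, -18]].
Solving (T − 1I)v = 0 gives the eigenspace spanned by (-6, 6, 2).
With v₃ = 2, v = (-6, 6, 2), so v₂ = 6.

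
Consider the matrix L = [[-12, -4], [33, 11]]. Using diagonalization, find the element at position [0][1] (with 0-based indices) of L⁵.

-4

Characteristic polynomial: μ^2 + μ = μ(μ + 1), so the eigenvalues are -1, 0.
μ=-1: eigenvector (4, -11).
μ=0: eigenvector (-1, 3).
P = [[4, -1], [-11, 3]], D = diag(-1, 0), P⁻¹ = [[3, 1], [11, 4]].
L⁵ = P·diag(-1, 0)·P⁻¹ = [[-12, -4], [33, 11]].
The requested entry is -4.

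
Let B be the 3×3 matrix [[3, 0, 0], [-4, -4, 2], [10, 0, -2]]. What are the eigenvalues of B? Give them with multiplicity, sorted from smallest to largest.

Characteristic polynomial: p(λ) = λ^3 + 3λ^2 - 10λ - 24 = (λ - 3)(λ + 2)(λ + 4).
Roots (with multiplicity): -4, -2, 3.

-4, -2, 3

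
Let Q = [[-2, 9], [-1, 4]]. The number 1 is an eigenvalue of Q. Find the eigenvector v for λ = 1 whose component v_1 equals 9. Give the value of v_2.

Q − 1I = [[-3, 9], [-1, 3]].
Solving (Q − 1I)v = 0 gives the eigenspace spanned by (9, 3).
With v_1 = 9, v = (9, 3), so v_2 = 3.

3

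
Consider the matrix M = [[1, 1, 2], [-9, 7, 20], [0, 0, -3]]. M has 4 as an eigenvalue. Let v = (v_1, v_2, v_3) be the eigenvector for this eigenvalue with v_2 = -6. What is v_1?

-2

M − 4I = [[-3, 1, 2], [-9, 3, 20], [0, 0, -7]].
Solving (M − 4I)v = 0 gives the eigenspace spanned by (-2, -6, 0).
With v_2 = -6, v = (-2, -6, 0), so v_1 = -2.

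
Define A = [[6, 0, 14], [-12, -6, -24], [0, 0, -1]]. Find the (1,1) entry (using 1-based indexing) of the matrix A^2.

36

Characteristic polynomial: λ^3 + λ^2 - 36λ - 36 = (λ - 6)(λ + 1)(λ + 6), so the eigenvalues are -6, -1, 6.
λ=6: eigenvector (1, -1, 0).
λ=-1: eigenvector (-2, 0, 1).
λ=-6: eigenvector (0, 1, 0).
P = [[1, -2, 0], [-1, 0, 1], [0, 1, 0]], D = diag(6, -1, -6), P⁻¹ = [[1, 0, 2], [0, 0, 1], [1, 1, 2]].
A² = P·diag(36, 1, 36)·P⁻¹ = [[36, 0, 70], [0, 36, 0], [0, 0, 1]].
The requested entry is 36.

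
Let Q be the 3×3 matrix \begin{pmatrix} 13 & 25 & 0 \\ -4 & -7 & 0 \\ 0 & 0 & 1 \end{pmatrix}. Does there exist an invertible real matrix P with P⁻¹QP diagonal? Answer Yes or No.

Characteristic polynomial: p(μ) = μ^3 - 7μ^2 + 15μ - 9 = (μ - 3)^2(μ - 1).
μ = 3 has algebraic multiplicity 2; rank(Q − 3I) = 2, so geometric multiplicity = 1.
Geometric multiplicity < algebraic multiplicity, so Q is not diagonalizable.

No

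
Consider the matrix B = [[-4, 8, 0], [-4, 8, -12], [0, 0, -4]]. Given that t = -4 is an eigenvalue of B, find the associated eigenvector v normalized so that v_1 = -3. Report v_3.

1

B + 4I = [[0, 8, 0], [-4, 12, -12], [0, 0, 0]].
Solving (B + 4I)v = 0 gives the eigenspace spanned by (-3, 0, 1).
With v_1 = -3, v = (-3, 0, 1), so v_3 = 1.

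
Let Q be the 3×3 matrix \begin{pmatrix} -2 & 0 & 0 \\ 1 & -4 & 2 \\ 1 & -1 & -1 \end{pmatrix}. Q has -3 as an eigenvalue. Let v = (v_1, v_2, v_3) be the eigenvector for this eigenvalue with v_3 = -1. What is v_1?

Q + 3I = [[1, 0, 0], [1, -1, 2], [1, -1, 2]].
Solving (Q + 3I)v = 0 gives the eigenspace spanned by (0, -2, -1).
With v_3 = -1, v = (0, -2, -1), so v_1 = 0.

0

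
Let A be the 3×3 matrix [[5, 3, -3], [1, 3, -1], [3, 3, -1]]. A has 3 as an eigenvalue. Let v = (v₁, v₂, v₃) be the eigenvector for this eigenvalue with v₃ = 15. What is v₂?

A − 3I = [[2, 3, -3], [1, 0, -1], [3, 3, -4]].
Solving (A − 3I)v = 0 gives the eigenspace spanned by (15, 5, 15).
With v₃ = 15, v = (15, 5, 15), so v₂ = 5.

5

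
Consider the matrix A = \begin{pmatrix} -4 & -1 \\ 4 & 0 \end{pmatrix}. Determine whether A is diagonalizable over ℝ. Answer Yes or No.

Characteristic polynomial: p(μ) = μ^2 + 4μ + 4 = (μ + 2)^2.
μ = -2 has algebraic multiplicity 2; rank(A + 2I) = 1, so geometric multiplicity = 1.
Geometric multiplicity < algebraic multiplicity, so A is not diagonalizable.

No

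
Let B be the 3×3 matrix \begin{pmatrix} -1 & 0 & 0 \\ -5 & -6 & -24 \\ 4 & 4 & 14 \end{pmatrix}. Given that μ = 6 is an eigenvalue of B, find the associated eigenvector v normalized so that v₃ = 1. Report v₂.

B − 6I = [[-7, 0, 0], [-5, -12, -24], [4, 4, 8]].
Solving (B − 6I)v = 0 gives the eigenspace spanned by (0, -2, 1).
With v₃ = 1, v = (0, -2, 1), so v₂ = -2.

-2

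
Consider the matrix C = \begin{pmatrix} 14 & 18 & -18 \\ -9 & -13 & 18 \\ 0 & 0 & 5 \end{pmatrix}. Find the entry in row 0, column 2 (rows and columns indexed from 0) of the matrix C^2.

Characteristic polynomial: λ^3 - 6λ^2 - 15λ + 100 = (λ - 5)^2(λ + 4), so the eigenvalues are -4, 5, 5.
λ=5: eigenvector (0, 1, 1).
λ=-4: eigenvector (-1, 1, 0).
λ=5: eigenvector (-2, 2, 1).
P = [[0, -1, -2], [1, 1, 2], [1, 0, 1]], D = diag(5, -4, 5), P⁻¹ = [[1, 1, 0], [1, 2, -2], [-1, -1, 1]].
C² = P·diag(25, 16, 25)·P⁻¹ = [[34, 18, -18], [-9, 7, 18], [0, 0, 25]].
The requested entry is -18.

-18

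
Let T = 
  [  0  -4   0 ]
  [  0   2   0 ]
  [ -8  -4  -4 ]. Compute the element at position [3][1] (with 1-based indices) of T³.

-128

Characteristic polynomial: r^3 + 2r^2 - 8r = r(r - 2)(r + 4), so the eigenvalues are -4, 0, 2.
r=2: eigenvector (-2, 1, 2).
r=0: eigenvector (1, 0, -2).
r=-4: eigenvector (0, 0, 1).
P = [[-2, 1, 0], [1, 0, 0], [2, -2, 1]], D = diag(2, 0, -4), P⁻¹ = [[0, 1, 0], [1, 2, 0], [2, 2, 1]].
T³ = P·diag(8, 0, -64)·P⁻¹ = [[0, -16, 0], [0, 8, 0], [-128, -112, -64]].
The requested entry is -128.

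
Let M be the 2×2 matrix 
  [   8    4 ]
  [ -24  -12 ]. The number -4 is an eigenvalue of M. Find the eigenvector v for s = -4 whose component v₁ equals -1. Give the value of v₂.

M + 4I = [[12, 4], [-24, -8]].
Solving (M + 4I)v = 0 gives the eigenspace spanned by (-1, 3).
With v₁ = -1, v = (-1, 3), so v₂ = 3.

3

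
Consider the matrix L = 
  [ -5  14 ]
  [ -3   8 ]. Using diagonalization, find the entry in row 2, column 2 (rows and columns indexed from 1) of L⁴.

106

Characteristic polynomial: s^2 - 3s + 2 = (s - 2)(s - 1), so the eigenvalues are 1, 2.
s=1: eigenvector (7, 3).
s=2: eigenvector (2, 1).
P = [[7, 2], [3, 1]], D = diag(1, 2), P⁻¹ = [[1, -2], [-3, 7]].
L⁴ = P·diag(1, 16)·P⁻¹ = [[-89, 210], [-45, 106]].
The requested entry is 106.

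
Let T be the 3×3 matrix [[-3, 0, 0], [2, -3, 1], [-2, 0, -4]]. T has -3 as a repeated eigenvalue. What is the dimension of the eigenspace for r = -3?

T + 3I = [[0, 0, 0], [2, 0, 1], [-2, 0, -1]].
This matrix has rank 1, so its null space has dimension 3 − 1 = 2.

2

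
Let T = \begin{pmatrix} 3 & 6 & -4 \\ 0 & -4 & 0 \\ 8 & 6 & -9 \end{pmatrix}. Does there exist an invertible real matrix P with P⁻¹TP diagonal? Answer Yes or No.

Characteristic polynomial: p(r) = r^3 + 10r^2 + 29r + 20 = (r + 1)(r + 4)(r + 5).
All 3 eigenvalues are distinct, so T is diagonalizable.

Yes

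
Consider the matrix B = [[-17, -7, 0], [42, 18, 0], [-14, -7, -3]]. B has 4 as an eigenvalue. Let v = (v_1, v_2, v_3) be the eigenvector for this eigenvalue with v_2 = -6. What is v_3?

B − 4I = [[-21, -7, 0], [42, 14, 0], [-14, -7, -7]].
Solving (B − 4I)v = 0 gives the eigenspace spanned by (2, -6, 2).
With v_2 = -6, v = (2, -6, 2), so v_3 = 2.

2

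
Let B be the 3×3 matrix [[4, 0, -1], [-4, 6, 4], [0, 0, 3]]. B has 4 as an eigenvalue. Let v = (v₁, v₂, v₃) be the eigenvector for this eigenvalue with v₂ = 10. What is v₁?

5

B − 4I = [[0, 0, -1], [-4, 2, 4], [0, 0, -1]].
Solving (B − 4I)v = 0 gives the eigenspace spanned by (5, 10, 0).
With v₂ = 10, v = (5, 10, 0), so v₁ = 5.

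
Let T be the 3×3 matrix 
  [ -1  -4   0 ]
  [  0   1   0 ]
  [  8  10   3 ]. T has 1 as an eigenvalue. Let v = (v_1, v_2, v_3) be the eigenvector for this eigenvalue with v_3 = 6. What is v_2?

T − 1I = [[-2, -4, 0], [0, 0, 0], [8, 10, 2]].
Solving (T − 1I)v = 0 gives the eigenspace spanned by (-4, 2, 6).
With v_3 = 6, v = (-4, 2, 6), so v_2 = 2.

2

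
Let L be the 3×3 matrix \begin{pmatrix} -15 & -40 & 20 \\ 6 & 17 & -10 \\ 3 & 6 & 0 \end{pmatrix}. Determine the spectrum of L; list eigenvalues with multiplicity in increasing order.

-3, 0, 5

Characteristic polynomial: p(r) = r^3 - 2r^2 - 15r = r(r - 5)(r + 3).
Roots (with multiplicity): -3, 0, 5.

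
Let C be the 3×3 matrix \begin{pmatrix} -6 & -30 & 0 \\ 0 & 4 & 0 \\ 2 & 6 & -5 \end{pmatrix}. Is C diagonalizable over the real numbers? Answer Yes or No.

Characteristic polynomial: p(s) = s^3 + 7s^2 - 14s - 120 = (s - 4)(s + 5)(s + 6).
All 3 eigenvalues are distinct, so C is diagonalizable.

Yes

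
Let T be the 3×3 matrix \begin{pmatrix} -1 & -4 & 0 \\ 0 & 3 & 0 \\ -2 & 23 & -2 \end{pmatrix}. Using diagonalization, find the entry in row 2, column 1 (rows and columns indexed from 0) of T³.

Characteristic polynomial: μ^3 - 7μ - 6 = (μ - 3)(μ + 1)(μ + 2), so the eigenvalues are -2, -1, 3.
μ=-1: eigenvector (1, 0, -2).
μ=3: eigenvector (-1, 1, 5).
μ=-2: eigenvector (0, 0, 1).
P = [[1, -1, 0], [0, 1, 0], [-2, 5, 1]], D = diag(-1, 3, -2), P⁻¹ = [[1, 1, 0], [0, 1, 0], [2, -3, 1]].
T³ = P·diag(-1, 27, -8)·P⁻¹ = [[-1, -28, 0], [0, 27, 0], [-14, 161, -8]].
The requested entry is 161.

161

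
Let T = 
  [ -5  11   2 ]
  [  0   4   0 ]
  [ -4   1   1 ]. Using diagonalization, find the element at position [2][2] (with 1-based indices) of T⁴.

256

Characteristic polynomial: λ^3 - 13λ - 12 = (λ - 4)(λ + 1)(λ + 3), so the eigenvalues are -3, -1, 4.
λ=-3: eigenvector (1, 0, 1).
λ=4: eigenvector (1, 1, -1).
λ=-1: eigenvector (1, 0, 2).
P = [[1, 1, 1], [0, 1, 0], [1, -1, 2]], D = diag(-3, 4, -1), P⁻¹ = [[2, -3, -1], [0, 1, 0], [-1, 2, 1]].
T⁴ = P·diag(81, 256, 1)·P⁻¹ = [[161, 15, -80], [0, 256, 0], [160, -495, -79]].
The requested entry is 256.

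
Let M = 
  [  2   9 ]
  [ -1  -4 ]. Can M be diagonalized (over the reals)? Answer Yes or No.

No

Characteristic polynomial: p(s) = s^2 + 2s + 1 = (s + 1)^2.
s = -1 has algebraic multiplicity 2; rank(M + 1I) = 1, so geometric multiplicity = 1.
Geometric multiplicity < algebraic multiplicity, so M is not diagonalizable.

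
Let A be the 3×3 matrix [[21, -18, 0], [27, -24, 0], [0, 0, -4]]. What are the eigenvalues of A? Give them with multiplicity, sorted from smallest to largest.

-6, -4, 3

Characteristic polynomial: p(λ) = λ^3 + 7λ^2 - 6λ - 72 = (λ - 3)(λ + 4)(λ + 6).
Roots (with multiplicity): -6, -4, 3.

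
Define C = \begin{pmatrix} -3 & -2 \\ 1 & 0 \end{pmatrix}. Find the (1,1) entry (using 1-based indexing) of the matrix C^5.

Characteristic polynomial: t^2 + 3t + 2 = (t + 1)(t + 2), so the eigenvalues are -2, -1.
t=-2: eigenvector (-2, 1).
t=-1: eigenvector (-1, 1).
P = [[-2, -1], [1, 1]], D = diag(-2, -1), P⁻¹ = [[-1, -1], [1, 2]].
C⁵ = P·diag(-32, -1)·P⁻¹ = [[-63, -62], [31, 30]].
The requested entry is -63.

-63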